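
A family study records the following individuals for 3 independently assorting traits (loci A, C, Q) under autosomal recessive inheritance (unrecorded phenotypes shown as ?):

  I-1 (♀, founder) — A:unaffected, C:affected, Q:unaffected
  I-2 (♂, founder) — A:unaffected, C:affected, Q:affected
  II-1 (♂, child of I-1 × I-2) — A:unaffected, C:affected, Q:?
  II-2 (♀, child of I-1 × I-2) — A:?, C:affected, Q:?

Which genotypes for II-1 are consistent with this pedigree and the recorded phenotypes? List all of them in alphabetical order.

A/I-1 un ·: AA|Aa
A/I-2 un ·: AA|Aa
A/II-1 un I-1×I-2: AA|Aa
A/II-2 ? I-1×I-2: AA|Aa|aa
⇒ A over [I-1,I-2,II-1,II-2]: 15 consistent
C/I-1 aff ·: cc
C/I-2 aff ·: cc
C/II-1 aff I-1×I-2: cc
C/II-2 aff I-1×I-2: cc
⇒ C over [I-1,I-2,II-1,II-2]: 1 consistent
Q/I-1 un ·: QQ|Qq
Q/I-2 aff ·: qq
Q/II-1 ? I-1×I-2: Qq|qq
Q/II-2 ? I-1×I-2: Qq|qq
⇒ Q over [I-1,I-2,II-1,II-2]: 5 consistent

II-1 ∈ {AA cc Qq, AA cc qq, Aa cc Qq, Aa cc qq}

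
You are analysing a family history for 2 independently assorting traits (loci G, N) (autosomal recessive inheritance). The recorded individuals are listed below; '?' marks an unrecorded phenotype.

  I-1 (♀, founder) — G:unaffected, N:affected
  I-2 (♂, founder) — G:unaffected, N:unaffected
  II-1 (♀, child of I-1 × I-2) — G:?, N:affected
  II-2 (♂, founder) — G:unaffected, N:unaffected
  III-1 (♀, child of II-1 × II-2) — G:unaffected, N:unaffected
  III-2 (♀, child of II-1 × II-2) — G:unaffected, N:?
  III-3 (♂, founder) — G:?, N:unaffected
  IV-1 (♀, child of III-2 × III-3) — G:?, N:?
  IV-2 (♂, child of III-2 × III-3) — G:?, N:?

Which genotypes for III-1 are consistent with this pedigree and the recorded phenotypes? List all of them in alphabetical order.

III-1 ∈ {GG Nn, Gg Nn}

G/I-1 un ·: GG|Gg
G/I-2 un ·: GG|Gg
G/II-1 ? I-1×I-2: GG|Gg|gg
G/II-2 un ·: GG|Gg
G/III-1 un II-1×II-2: GG|Gg
G/III-2 un II-1×II-2: GG|Gg
G/III-3 ? ·: GG|Gg|gg
G/IV-1 ? III-2×III-3: GG|Gg|gg
G/IV-2 ? III-2×III-3: GG|Gg|gg
⇒ G over [I-1,I-2,II-1,II-2,III-1,III-2,III-3,IV-1,IV-2]: 518 consistent
N/I-1 aff ·: nn
N/I-2 un ·: Nn
N/II-1 aff I-1×I-2: nn
N/II-2 un ·: NN|Nn
N/III-1 un II-1×II-2: Nn
N/III-2 ? II-1×II-2: Nn|nn
N/III-3 un ·: NN|Nn
N/IV-1 ? III-2×III-3: NN|Nn|nn
N/IV-2 ? III-2×III-3: NN|Nn|nn
⇒ N over [I-1,I-2,II-1,II-2,III-1,III-2,III-3,IV-1,IV-2]: 31 consistent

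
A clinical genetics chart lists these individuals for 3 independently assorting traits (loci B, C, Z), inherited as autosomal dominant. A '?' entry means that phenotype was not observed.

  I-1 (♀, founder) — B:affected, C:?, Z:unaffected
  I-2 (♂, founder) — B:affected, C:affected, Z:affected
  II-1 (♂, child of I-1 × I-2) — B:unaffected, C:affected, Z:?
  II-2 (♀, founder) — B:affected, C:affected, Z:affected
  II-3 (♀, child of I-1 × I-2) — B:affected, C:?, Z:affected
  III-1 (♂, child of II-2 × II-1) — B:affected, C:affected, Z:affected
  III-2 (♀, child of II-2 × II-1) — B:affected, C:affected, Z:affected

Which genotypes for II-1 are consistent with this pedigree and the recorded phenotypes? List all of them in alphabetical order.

II-1 ∈ {bb CC Zz, bb CC zz, bb Cc Zz, bb Cc zz}

B/I-1 aff ·: Bb
B/I-2 aff ·: Bb
B/II-1 un I-1×I-2: bb
B/II-2 aff ·: Bb|BB
B/II-3 aff I-1×I-2: Bb|BB
B/III-1 aff II-2×II-1: Bb
B/III-2 aff II-2×II-1: Bb
⇒ B over [I-1,I-2,II-1,II-2,II-3,III-1,III-2]: 4 consistent
C/I-1 ? ·: cc|Cc|CC
C/I-2 aff ·: Cc|CC
C/II-1 aff I-1×I-2: Cc|CC
C/II-2 aff ·: Cc|CC
C/II-3 ? I-1×I-2: cc|Cc|CC
C/III-1 aff II-2×II-1: Cc|CC
C/III-2 aff II-2×II-1: Cc|CC
⇒ C over [I-1,I-2,II-1,II-2,II-3,III-1,III-2]: 120 consistent
Z/I-1 un ·: zz
Z/I-2 aff ·: Zz|ZZ
Z/II-1 ? I-1×I-2: zz|Zz
Z/II-2 aff ·: Zz|ZZ
Z/II-3 aff I-1×I-2: Zz
Z/III-1 aff II-2×II-1: Zz|ZZ
Z/III-2 aff II-2×II-1: Zz|ZZ
⇒ Z over [I-1,I-2,II-1,II-2,II-3,III-1,III-2]: 18 consistent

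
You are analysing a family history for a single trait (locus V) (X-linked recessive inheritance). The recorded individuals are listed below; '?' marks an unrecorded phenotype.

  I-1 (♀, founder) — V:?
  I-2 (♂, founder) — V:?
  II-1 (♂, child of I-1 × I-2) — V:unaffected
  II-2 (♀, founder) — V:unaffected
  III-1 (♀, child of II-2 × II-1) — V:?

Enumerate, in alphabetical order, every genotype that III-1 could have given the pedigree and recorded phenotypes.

III-1 ∈ {X^VX^V, X^VX^v}

V/I-1 ? ·: X^VX^V|X^VX^v
V/I-2 ? ·: X^VY|X^vY
V/II-1 un I-1×I-2: X^VY
V/II-2 un ·: X^VX^V|X^VX^v
V/III-1 ? II-2×II-1: X^VX^V|X^VX^v
⇒ V over [I-1,I-2,II-1,II-2,III-1]: 12 consistent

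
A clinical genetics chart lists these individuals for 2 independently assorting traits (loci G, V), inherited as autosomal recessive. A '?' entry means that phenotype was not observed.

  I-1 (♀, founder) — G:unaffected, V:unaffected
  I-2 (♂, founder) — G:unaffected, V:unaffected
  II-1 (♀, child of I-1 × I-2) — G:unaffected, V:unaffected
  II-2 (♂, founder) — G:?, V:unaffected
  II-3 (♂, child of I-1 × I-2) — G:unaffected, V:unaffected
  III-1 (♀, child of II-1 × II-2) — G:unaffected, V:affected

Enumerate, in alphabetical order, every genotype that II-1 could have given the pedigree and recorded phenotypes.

II-1 ∈ {GG Vv, Gg Vv}

G/I-1 un ·: GG|Gg
G/I-2 un ·: GG|Gg
G/II-1 un I-1×I-2: GG|Gg
G/II-2 ? ·: GG|Gg|gg
G/II-3 un I-1×I-2: GG|Gg
G/III-1 un II-1×II-2: GG|Gg
⇒ G over [I-1,I-2,II-1,II-2,II-3,III-1]: 58 consistent
V/I-1 un ·: VV|Vv
V/I-2 un ·: VV|Vv
V/II-1 un I-1×I-2: Vv
V/II-2 un ·: Vv
V/II-3 un I-1×I-2: VV|Vv
V/III-1 aff II-1×II-2: vv
⇒ V over [I-1,I-2,II-1,II-2,II-3,III-1]: 6 consistent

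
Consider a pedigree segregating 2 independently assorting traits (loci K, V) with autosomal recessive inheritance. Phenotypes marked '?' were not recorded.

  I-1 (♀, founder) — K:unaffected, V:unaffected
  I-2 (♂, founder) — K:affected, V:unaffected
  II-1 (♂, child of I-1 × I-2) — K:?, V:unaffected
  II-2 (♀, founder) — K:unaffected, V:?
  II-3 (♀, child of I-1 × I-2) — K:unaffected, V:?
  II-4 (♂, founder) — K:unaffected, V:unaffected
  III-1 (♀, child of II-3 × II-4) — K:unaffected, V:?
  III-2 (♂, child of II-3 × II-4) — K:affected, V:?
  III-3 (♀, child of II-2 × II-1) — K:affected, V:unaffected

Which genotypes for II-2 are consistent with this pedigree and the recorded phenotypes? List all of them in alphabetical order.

II-2 ∈ {Kk VV, Kk Vv, Kk vv}

K/I-1 un ·: KK|Kk
K/I-2 aff ·: kk
K/II-1 ? I-1×I-2: Kk|kk
K/II-2 un ·: Kk
K/II-3 un I-1×I-2: Kk
K/II-4 un ·: Kk
K/III-1 un II-3×II-4: KK|Kk
K/III-2 aff II-3×II-4: kk
K/III-3 aff II-2×II-1: kk
⇒ K over [I-1,I-2,II-1,II-2,II-3,II-4,III-1,III-2,III-3]: 6 consistent
V/I-1 un ·: VV|Vv
V/I-2 un ·: VV|Vv
V/II-1 un I-1×I-2: VV|Vv
V/II-2 ? ·: VV|Vv|vv
V/II-3 ? I-1×I-2: VV|Vv|vv
V/II-4 un ·: VV|Vv
V/III-1 ? II-3×II-4: VV|Vv|vv
V/III-2 ? II-3×II-4: VV|Vv|vv
V/III-3 un II-2×II-1: VV|Vv
⇒ V over [I-1,I-2,II-1,II-2,II-3,II-4,III-1,III-2,III-3]: 551 consistent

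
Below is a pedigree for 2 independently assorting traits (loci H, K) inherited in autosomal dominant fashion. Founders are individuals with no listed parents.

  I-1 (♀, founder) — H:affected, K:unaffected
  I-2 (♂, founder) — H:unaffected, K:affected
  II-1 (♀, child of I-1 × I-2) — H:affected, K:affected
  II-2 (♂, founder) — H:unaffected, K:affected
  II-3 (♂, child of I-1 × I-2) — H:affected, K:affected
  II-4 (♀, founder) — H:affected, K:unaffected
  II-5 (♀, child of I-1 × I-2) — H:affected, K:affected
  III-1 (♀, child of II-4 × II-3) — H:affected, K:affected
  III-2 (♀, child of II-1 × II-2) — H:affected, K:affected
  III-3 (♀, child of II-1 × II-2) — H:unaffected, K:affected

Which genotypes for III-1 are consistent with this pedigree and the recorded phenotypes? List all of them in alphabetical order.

H/I-1 aff ·: Hh|HH
H/I-2 un ·: hh
H/II-1 aff I-1×I-2: Hh
H/II-2 un ·: hh
H/II-3 aff I-1×I-2: Hh
H/II-4 aff ·: Hh|HH
H/II-5 aff I-1×I-2: Hh
H/III-1 aff II-4×II-3: Hh|HH
H/III-2 aff II-1×II-2: Hh
H/III-3 un II-1×II-2: hh
⇒ H over [I-1,I-2,II-1,II-2,II-3,II-4,II-5,III-1,III-2,III-3]: 8 consistent
K/I-1 un ·: kk
K/I-2 aff ·: Kk|KK
K/II-1 aff I-1×I-2: Kk
K/II-2 aff ·: Kk|KK
K/II-3 aff I-1×I-2: Kk
K/II-4 un ·: kk
K/II-5 aff I-1×I-2: Kk
K/III-1 aff II-4×II-3: Kk
K/III-2 aff II-1×II-2: Kk|KK
K/III-3 aff II-1×II-2: Kk|KK
⇒ K over [I-1,I-2,II-1,II-2,II-3,II-4,II-5,III-1,III-2,III-3]: 16 consistent

III-1 ∈ {HH Kk, Hh Kk}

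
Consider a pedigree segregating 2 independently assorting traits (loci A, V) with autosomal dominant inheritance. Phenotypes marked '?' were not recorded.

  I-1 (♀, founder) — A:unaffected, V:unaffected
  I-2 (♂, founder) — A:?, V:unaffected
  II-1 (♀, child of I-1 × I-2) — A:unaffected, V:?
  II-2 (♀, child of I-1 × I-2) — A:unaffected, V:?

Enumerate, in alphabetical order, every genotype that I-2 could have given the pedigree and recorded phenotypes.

A/I-1 un ·: aa
A/I-2 ? ·: aa|Aa
A/II-1 un I-1×I-2: aa
A/II-2 un I-1×I-2: aa
⇒ A over [I-1,I-2,II-1,II-2]: 2 consistent
V/I-1 un ·: vv
V/I-2 un ·: vv
V/II-1 ? I-1×I-2: vv
V/II-2 ? I-1×I-2: vv
⇒ V over [I-1,I-2,II-1,II-2]: 1 consistent

I-2 ∈ {Aa vv, aa vv}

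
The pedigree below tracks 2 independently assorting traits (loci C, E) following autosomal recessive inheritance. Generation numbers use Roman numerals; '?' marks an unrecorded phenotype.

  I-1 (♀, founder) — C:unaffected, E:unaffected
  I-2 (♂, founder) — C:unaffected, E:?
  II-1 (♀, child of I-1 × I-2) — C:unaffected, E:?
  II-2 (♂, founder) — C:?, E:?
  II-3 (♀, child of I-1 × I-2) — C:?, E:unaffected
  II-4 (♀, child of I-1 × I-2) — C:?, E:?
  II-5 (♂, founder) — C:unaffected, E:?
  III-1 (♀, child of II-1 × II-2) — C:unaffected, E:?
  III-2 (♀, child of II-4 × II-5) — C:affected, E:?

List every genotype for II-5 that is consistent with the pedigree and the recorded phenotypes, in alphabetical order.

C/I-1 un ·: CC|Cc
C/I-2 un ·: CC|Cc
C/II-1 un I-1×I-2: CC|Cc
C/II-2 ? ·: CC|Cc|cc
C/II-3 ? I-1×I-2: CC|Cc|cc
C/II-4 ? I-1×I-2: Cc|cc
C/II-5 un ·: Cc
C/III-1 un II-1×II-2: CC|Cc
C/III-2 aff II-4×II-5: cc
⇒ C over [I-1,I-2,II-1,II-2,II-3,II-4,II-5,III-1,III-2]: 90 consistent
E/I-1 un ·: EE|Ee
E/I-2 ? ·: EE|Ee|ee
E/II-1 ? I-1×I-2: EE|Ee|ee
E/II-2 ? ·: EE|Ee|ee
E/II-3 un I-1×I-2: EE|Ee
E/II-4 ? I-1×I-2: EE|Ee|ee
E/II-5 ? ·: EE|Ee|ee
E/III-1 ? II-1×II-2: EE|Ee|ee
E/III-2 ? II-4×II-5: EE|Ee|ee
⇒ E over [I-1,I-2,II-1,II-2,II-3,II-4,II-5,III-1,III-2]: 1120 consistent

II-5 ∈ {Cc EE, Cc Ee, Cc ee}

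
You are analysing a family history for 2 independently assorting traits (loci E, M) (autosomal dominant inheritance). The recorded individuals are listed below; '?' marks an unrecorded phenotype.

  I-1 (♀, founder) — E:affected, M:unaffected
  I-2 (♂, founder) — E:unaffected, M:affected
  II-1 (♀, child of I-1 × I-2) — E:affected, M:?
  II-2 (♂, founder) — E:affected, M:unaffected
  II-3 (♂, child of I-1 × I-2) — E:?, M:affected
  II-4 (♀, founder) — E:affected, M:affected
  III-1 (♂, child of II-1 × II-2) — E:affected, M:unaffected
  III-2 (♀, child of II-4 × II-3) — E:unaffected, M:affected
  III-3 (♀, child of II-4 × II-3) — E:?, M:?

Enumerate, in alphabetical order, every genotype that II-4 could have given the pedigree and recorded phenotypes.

E/I-1 aff ·: Ee|EE
E/I-2 un ·: ee
E/II-1 aff I-1×I-2: Ee
E/II-2 aff ·: Ee|EE
E/II-3 ? I-1×I-2: ee|Ee
E/II-4 aff ·: Ee
E/III-1 aff II-1×II-2: Ee|EE
E/III-2 un II-4×II-3: ee
E/III-3 ? II-4×II-3: ee|Ee|EE
⇒ E over [I-1,I-2,II-1,II-2,II-3,II-4,III-1,III-2,III-3]: 32 consistent
M/I-1 un ·: mm
M/I-2 aff ·: Mm|MM
M/II-1 ? I-1×I-2: mm|Mm
M/II-2 un ·: mm
M/II-3 aff I-1×I-2: Mm
M/II-4 aff ·: Mm|MM
M/III-1 un II-1×II-2: mm
M/III-2 aff II-4×II-3: Mm|MM
M/III-3 ? II-4×II-3: mm|Mm|MM
⇒ M over [I-1,I-2,II-1,II-2,II-3,II-4,III-1,III-2,III-3]: 30 consistent

II-4 ∈ {Ee MM, Ee Mm}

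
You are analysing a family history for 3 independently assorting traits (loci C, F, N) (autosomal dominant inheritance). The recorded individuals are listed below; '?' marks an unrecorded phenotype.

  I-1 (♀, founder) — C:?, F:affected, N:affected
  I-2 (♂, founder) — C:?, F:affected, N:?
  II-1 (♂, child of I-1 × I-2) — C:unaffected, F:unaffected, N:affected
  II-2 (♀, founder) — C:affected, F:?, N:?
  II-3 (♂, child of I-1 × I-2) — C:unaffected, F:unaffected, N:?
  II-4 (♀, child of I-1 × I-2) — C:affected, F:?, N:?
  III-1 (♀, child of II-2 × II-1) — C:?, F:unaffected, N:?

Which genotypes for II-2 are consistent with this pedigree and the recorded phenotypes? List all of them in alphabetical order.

II-2 ∈ {CC Ff NN, CC Ff Nn, CC Ff nn, CC ff NN, CC ff Nn, CC ff nn, Cc Ff NN, Cc Ff Nn, Cc Ff nn, Cc ff NN, Cc ff Nn, Cc ff nn}

C/I-1 ? ·: cc|Cc
C/I-2 ? ·: cc|Cc
C/II-1 un I-1×I-2: cc
C/II-2 aff ·: Cc|CC
C/II-3 un I-1×I-2: cc
C/II-4 aff I-1×I-2: Cc|CC
C/III-1 ? II-2×II-1: cc|Cc
⇒ C over [I-1,I-2,II-1,II-2,II-3,II-4,III-1]: 12 consistent
F/I-1 aff ·: Ff
F/I-2 aff ·: Ff
F/II-1 un I-1×I-2: ff
F/II-2 ? ·: ff|Ff
F/II-3 un I-1×I-2: ff
F/II-4 ? I-1×I-2: ff|Ff|FF
F/III-1 un II-2×II-1: ff
⇒ F over [I-1,I-2,II-1,II-2,II-3,II-4,III-1]: 6 consistent
N/I-1 aff ·: Nn|NN
N/I-2 ? ·: nn|Nn|NN
N/II-1 aff I-1×I-2: Nn|NN
N/II-2 ? ·: nn|Nn|NN
N/II-3 ? I-1×I-2: nn|Nn|NN
N/II-4 ? I-1×I-2: nn|Nn|NN
N/III-1 ? II-2×II-1: nn|Nn|NN
⇒ N over [I-1,I-2,II-1,II-2,II-3,II-4,III-1]: 226 consistent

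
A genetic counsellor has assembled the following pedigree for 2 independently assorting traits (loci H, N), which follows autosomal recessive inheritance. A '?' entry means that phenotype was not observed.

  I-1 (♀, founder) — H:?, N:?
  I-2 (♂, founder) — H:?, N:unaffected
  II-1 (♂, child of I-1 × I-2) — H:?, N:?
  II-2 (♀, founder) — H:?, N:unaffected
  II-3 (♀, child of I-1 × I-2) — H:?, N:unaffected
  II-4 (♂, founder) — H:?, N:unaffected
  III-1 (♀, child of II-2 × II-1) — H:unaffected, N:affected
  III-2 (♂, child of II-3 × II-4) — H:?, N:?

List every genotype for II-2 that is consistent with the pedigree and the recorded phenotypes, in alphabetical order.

II-2 ∈ {HH Nn, Hh Nn, hh Nn}

H/I-1 ? ·: HH|Hh|hh
H/I-2 ? ·: HH|Hh|hh
H/II-1 ? I-1×I-2: HH|Hh|hh
H/II-2 ? ·: HH|Hh|hh
H/II-3 ? I-1×I-2: HH|Hh|hh
H/II-4 ? ·: HH|Hh|hh
H/III-1 un II-2×II-1: HH|Hh
H/III-2 ? II-3×II-4: HH|Hh|hh
⇒ H over [I-1,I-2,II-1,II-2,II-3,II-4,III-1,III-2]: 611 consistent
N/I-1 ? ·: NN|Nn|nn
N/I-2 un ·: NN|Nn
N/II-1 ? I-1×I-2: Nn|nn
N/II-2 un ·: Nn
N/II-3 un I-1×I-2: NN|Nn
N/II-4 un ·: NN|Nn
N/III-1 aff II-2×II-1: nn
N/III-2 ? II-3×II-4: NN|Nn|nn
⇒ N over [I-1,I-2,II-1,II-2,II-3,II-4,III-1,III-2]: 47 consistent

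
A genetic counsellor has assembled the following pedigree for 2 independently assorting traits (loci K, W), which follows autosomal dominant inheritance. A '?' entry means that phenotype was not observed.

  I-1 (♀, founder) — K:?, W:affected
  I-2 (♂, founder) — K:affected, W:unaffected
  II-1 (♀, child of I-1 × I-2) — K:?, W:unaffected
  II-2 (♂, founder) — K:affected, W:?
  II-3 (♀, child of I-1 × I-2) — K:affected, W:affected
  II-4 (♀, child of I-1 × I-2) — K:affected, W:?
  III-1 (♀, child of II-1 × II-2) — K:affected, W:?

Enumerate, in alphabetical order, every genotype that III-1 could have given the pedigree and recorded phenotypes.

III-1 ∈ {KK Ww, KK ww, Kk Ww, Kk ww}

K/I-1 ? ·: kk|Kk|KK
K/I-2 aff ·: Kk|KK
K/II-1 ? I-1×I-2: kk|Kk|KK
K/II-2 aff ·: Kk|KK
K/II-3 aff I-1×I-2: Kk|KK
K/II-4 aff I-1×I-2: Kk|KK
K/III-1 aff II-1×II-2: Kk|KK
⇒ K over [I-1,I-2,II-1,II-2,II-3,II-4,III-1]: 105 consistent
W/I-1 aff ·: Ww
W/I-2 un ·: ww
W/II-1 un I-1×I-2: ww
W/II-2 ? ·: ww|Ww|WW
W/II-3 aff I-1×I-2: Ww
W/II-4 ? I-1×I-2: ww|Ww
W/III-1 ? II-1×II-2: ww|Ww
⇒ W over [I-1,I-2,II-1,II-2,II-3,II-4,III-1]: 8 consistent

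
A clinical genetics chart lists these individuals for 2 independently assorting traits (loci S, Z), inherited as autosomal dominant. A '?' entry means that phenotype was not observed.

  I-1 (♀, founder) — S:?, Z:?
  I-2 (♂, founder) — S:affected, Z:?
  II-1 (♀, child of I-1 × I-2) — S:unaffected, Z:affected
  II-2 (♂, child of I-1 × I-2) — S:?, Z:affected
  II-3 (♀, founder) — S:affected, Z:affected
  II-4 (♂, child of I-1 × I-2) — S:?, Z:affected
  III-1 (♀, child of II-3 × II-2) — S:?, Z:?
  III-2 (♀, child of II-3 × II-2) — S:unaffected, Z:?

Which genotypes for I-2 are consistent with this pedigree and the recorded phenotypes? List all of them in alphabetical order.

I-2 ∈ {Ss ZZ, Ss Zz, Ss zz}

S/I-1 ? ·: ss|Ss
S/I-2 aff ·: Ss
S/II-1 un I-1×I-2: ss
S/II-2 ? I-1×I-2: ss|Ss
S/II-3 aff ·: Ss
S/II-4 ? I-1×I-2: ss|Ss|SS
S/III-1 ? II-3×II-2: ss|Ss|SS
S/III-2 un II-3×II-2: ss
⇒ S over [I-1,I-2,II-1,II-2,II-3,II-4,III-1,III-2]: 25 consistent
Z/I-1 ? ·: zz|Zz|ZZ
Z/I-2 ? ·: zz|Zz|ZZ
Z/II-1 aff I-1×I-2: Zz|ZZ
Z/II-2 aff I-1×I-2: Zz|ZZ
Z/II-3 aff ·: Zz|ZZ
Z/II-4 aff I-1×I-2: Zz|ZZ
Z/III-1 ? II-3×II-2: zz|Zz|ZZ
Z/III-2 ? II-3×II-2: zz|Zz|ZZ
⇒ Z over [I-1,I-2,II-1,II-2,II-3,II-4,III-1,III-2]: 273 consistent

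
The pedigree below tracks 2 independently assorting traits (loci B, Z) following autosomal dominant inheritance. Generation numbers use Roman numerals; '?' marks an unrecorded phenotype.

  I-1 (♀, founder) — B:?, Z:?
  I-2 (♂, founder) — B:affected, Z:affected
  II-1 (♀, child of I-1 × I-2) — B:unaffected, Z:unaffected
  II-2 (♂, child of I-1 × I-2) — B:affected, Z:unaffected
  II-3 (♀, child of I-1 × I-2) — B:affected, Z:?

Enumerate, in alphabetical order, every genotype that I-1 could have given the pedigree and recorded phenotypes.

I-1 ∈ {Bb Zz, Bb zz, bb Zz, bb zz}

B/I-1 ? ·: bb|Bb
B/I-2 aff ·: Bb
B/II-1 un I-1×I-2: bb
B/II-2 aff I-1×I-2: Bb|BB
B/II-3 aff I-1×I-2: Bb|BB
⇒ B over [I-1,I-2,II-1,II-2,II-3]: 5 consistent
Z/I-1 ? ·: zz|Zz
Z/I-2 aff ·: Zz
Z/II-1 un I-1×I-2: zz
Z/II-2 un I-1×I-2: zz
Z/II-3 ? I-1×I-2: zz|Zz|ZZ
⇒ Z over [I-1,I-2,II-1,II-2,II-3]: 5 consistent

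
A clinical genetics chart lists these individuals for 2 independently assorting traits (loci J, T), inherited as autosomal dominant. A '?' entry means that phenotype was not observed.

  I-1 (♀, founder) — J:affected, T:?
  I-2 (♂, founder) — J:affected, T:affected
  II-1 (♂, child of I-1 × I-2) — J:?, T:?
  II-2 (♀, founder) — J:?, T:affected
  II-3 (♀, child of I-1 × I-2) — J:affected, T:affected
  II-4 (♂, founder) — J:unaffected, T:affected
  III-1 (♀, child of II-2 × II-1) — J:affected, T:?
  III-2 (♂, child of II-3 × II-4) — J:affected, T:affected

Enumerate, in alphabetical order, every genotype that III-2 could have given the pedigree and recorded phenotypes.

III-2 ∈ {Jj TT, Jj Tt}

J/I-1 aff ·: Jj|JJ
J/I-2 aff ·: Jj|JJ
J/II-1 ? I-1×I-2: jj|Jj|JJ
J/II-2 ? ·: jj|Jj|JJ
J/II-3 aff I-1×I-2: Jj|JJ
J/II-4 un ·: jj
J/III-1 aff II-2×II-1: Jj|JJ
J/III-2 aff II-3×II-4: Jj
⇒ J over [I-1,I-2,II-1,II-2,II-3,II-4,III-1,III-2]: 62 consistent
T/I-1 ? ·: tt|Tt|TT
T/I-2 aff ·: Tt|TT
T/II-1 ? I-1×I-2: tt|Tt|TT
T/II-2 aff ·: Tt|TT
T/II-3 aff I-1×I-2: Tt|TT
T/II-4 aff ·: Tt|TT
T/III-1 ? II-2×II-1: tt|Tt|TT
T/III-2 aff II-3×II-4: Tt|TT
⇒ T over [I-1,I-2,II-1,II-2,II-3,II-4,III-1,III-2]: 250 consistent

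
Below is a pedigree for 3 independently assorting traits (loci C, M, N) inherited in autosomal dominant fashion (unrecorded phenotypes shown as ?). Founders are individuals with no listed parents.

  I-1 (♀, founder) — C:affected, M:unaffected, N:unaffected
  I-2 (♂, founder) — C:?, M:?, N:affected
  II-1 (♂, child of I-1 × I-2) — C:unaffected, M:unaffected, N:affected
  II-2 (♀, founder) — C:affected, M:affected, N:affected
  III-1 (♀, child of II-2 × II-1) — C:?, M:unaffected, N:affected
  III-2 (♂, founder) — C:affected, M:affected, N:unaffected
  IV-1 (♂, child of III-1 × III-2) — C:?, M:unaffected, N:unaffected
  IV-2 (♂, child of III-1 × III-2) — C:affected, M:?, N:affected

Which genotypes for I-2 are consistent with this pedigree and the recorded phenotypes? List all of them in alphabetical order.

I-2 ∈ {Cc Mm NN, Cc Mm Nn, Cc mm NN, Cc mm Nn, cc Mm NN, cc Mm Nn, cc mm NN, cc mm Nn}

C/I-1 aff ·: Cc
C/I-2 ? ·: cc|Cc
C/II-1 un I-1×I-2: cc
C/II-2 aff ·: Cc|CC
C/III-1 ? II-2×II-1: cc|Cc
C/III-2 aff ·: Cc|CC
C/IV-1 ? III-1×III-2: cc|Cc|CC
C/IV-2 aff III-1×III-2: Cc|CC
⇒ C over [I-1,I-2,II-1,II-2,III-1,III-2,IV-1,IV-2]: 46 consistent
M/I-1 un ·: mm
M/I-2 ? ·: mm|Mm
M/II-1 un I-1×I-2: mm
M/II-2 aff ·: Mm
M/III-1 un II-2×II-1: mm
M/III-2 aff ·: Mm
M/IV-1 un III-1×III-2: mm
M/IV-2 ? III-1×III-2: mm|Mm
⇒ M over [I-1,I-2,II-1,II-2,III-1,III-2,IV-1,IV-2]: 4 consistent
N/I-1 un ·: nn
N/I-2 aff ·: Nn|NN
N/II-1 aff I-1×I-2: Nn
N/II-2 aff ·: Nn|NN
N/III-1 aff II-2×II-1: Nn
N/III-2 un ·: nn
N/IV-1 un III-1×III-2: nn
N/IV-2 aff III-1×III-2: Nn
⇒ N over [I-1,I-2,II-1,II-2,III-1,III-2,IV-1,IV-2]: 4 consistent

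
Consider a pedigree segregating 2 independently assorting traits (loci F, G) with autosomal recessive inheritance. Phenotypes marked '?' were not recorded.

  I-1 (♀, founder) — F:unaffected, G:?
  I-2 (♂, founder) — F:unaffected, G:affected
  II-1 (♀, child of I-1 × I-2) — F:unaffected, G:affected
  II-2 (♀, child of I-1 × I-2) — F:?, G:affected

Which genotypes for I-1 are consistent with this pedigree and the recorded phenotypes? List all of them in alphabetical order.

I-1 ∈ {FF Gg, FF gg, Ff Gg, Ff gg}

F/I-1 un ·: FF|Ff
F/I-2 un ·: FF|Ff
F/II-1 un I-1×I-2: FF|Ff
F/II-2 ? I-1×I-2: FF|Ff|ff
⇒ F over [I-1,I-2,II-1,II-2]: 15 consistent
G/I-1 ? ·: Gg|gg
G/I-2 aff ·: gg
G/II-1 aff I-1×I-2: gg
G/II-2 aff I-1×I-2: gg
⇒ G over [I-1,I-2,II-1,II-2]: 2 consistent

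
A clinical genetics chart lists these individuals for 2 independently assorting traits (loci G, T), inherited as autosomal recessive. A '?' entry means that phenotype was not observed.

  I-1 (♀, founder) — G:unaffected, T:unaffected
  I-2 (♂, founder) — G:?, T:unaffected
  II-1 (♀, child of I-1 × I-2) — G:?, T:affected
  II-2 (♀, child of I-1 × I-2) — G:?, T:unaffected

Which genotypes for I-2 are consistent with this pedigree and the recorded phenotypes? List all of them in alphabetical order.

I-2 ∈ {GG Tt, Gg Tt, gg Tt}

G/I-1 un ·: GG|Gg
G/I-2 ? ·: GG|Gg|gg
G/II-1 ? I-1×I-2: GG|Gg|gg
G/II-2 ? I-1×I-2: GG|Gg|gg
⇒ G over [I-1,I-2,II-1,II-2]: 23 consistent
T/I-1 un ·: Tt
T/I-2 un ·: Tt
T/II-1 aff I-1×I-2: tt
T/II-2 un I-1×I-2: TT|Tt
⇒ T over [I-1,I-2,II-1,II-2]: 2 consistent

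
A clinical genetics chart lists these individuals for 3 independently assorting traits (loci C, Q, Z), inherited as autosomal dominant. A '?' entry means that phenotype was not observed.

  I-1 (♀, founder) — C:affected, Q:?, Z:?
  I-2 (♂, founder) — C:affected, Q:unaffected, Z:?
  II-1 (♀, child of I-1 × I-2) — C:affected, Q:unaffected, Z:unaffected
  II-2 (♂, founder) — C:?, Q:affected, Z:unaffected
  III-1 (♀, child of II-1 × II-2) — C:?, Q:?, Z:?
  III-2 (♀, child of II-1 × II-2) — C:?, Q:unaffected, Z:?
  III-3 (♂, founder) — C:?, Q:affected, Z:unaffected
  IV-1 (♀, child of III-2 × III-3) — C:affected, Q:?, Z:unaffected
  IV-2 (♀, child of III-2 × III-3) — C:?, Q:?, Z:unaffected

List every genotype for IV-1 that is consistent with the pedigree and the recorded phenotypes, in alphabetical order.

C/I-1 aff ·: Cc|CC
C/I-2 aff ·: Cc|CC
C/II-1 aff I-1×I-2: Cc|CC
C/II-2 ? ·: cc|Cc|CC
C/III-1 ? II-1×II-2: cc|Cc|CC
C/III-2 ? II-1×II-2: cc|Cc|CC
C/III-3 ? ·: cc|Cc|CC
C/IV-1 aff III-2×III-3: Cc|CC
C/IV-2 ? III-2×III-3: cc|Cc|CC
⇒ C over [I-1,I-2,II-1,II-2,III-1,III-2,III-3,IV-1,IV-2]: 603 consistent
Q/I-1 ? ·: qq|Qq
Q/I-2 un ·: qq
Q/II-1 un I-1×I-2: qq
Q/II-2 aff ·: Qq
Q/III-1 ? II-1×II-2: qq|Qq
Q/III-2 un II-1×II-2: qq
Q/III-3 aff ·: Qq|QQ
Q/IV-1 ? III-2×III-3: qq|Qq
Q/IV-2 ? III-2×III-3: qq|Qq
⇒ Q over [I-1,I-2,II-1,II-2,III-1,III-2,III-3,IV-1,IV-2]: 20 consistent
Z/I-1 ? ·: zz|Zz
Z/I-2 ? ·: zz|Zz
Z/II-1 un I-1×I-2: zz
Z/II-2 un ·: zz
Z/III-1 ? II-1×II-2: zz
Z/III-2 ? II-1×II-2: zz
Z/III-3 un ·: zz
Z/IV-1 un III-2×III-3: zz
Z/IV-2 un III-2×III-3: zz
⇒ Z over [I-1,I-2,II-1,II-2,III-1,III-2,III-3,IV-1,IV-2]: 4 consistent

IV-1 ∈ {CC Qq zz, CC qq zz, Cc Qq zz, Cc qq zz}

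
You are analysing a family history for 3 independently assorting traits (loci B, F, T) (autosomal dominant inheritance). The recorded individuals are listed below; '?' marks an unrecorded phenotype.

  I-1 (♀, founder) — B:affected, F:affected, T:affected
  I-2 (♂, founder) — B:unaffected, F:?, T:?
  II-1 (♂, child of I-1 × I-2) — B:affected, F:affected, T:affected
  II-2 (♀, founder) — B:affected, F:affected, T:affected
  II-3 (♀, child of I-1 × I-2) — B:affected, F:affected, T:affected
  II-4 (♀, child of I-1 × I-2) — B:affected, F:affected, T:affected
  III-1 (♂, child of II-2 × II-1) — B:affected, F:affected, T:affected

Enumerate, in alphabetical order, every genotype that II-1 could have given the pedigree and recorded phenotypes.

B/I-1 aff ·: Bb|BB
B/I-2 un ·: bb
B/II-1 aff I-1×I-2: Bb
B/II-2 aff ·: Bb|BB
B/II-3 aff I-1×I-2: Bb
B/II-4 aff I-1×I-2: Bb
B/III-1 aff II-2×II-1: Bb|BB
⇒ B over [I-1,I-2,II-1,II-2,II-3,II-4,III-1]: 8 consistent
F/I-1 aff ·: Ff|FF
F/I-2 ? ·: ff|Ff|FF
F/II-1 aff I-1×I-2: Ff|FF
F/II-2 aff ·: Ff|FF
F/II-3 aff I-1×I-2: Ff|FF
F/II-4 aff I-1×I-2: Ff|FF
F/III-1 aff II-2×II-1: Ff|FF
⇒ F over [I-1,I-2,II-1,II-2,II-3,II-4,III-1]: 95 consistent
T/I-1 aff ·: Tt|TT
T/I-2 ? ·: tt|Tt|TT
T/II-1 aff I-1×I-2: Tt|TT
T/II-2 aff ·: Tt|TT
T/II-3 aff I-1×I-2: Tt|TT
T/II-4 aff I-1×I-2: Tt|TT
T/III-1 aff II-2×II-1: Tt|TT
⇒ T over [I-1,I-2,II-1,II-2,II-3,II-4,III-1]: 95 consistent

II-1 ∈ {Bb FF TT, Bb FF Tt, Bb Ff TT, Bb Ff Tt}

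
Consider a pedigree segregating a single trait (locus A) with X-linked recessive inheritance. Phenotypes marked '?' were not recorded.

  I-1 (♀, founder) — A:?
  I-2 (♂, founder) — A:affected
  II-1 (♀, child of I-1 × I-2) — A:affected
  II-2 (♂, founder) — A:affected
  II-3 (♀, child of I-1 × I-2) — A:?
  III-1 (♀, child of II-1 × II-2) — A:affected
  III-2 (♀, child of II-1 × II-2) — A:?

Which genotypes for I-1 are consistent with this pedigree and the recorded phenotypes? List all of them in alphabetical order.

A/I-1 ? ·: X^AX^a|X^aX^a
A/I-2 aff ·: X^aY
A/II-1 aff I-1×I-2: X^aX^a
A/II-2 aff ·: X^aY
A/II-3 ? I-1×I-2: X^AX^a|X^aX^a
A/III-1 aff II-1×II-2: X^aX^a
A/III-2 ? II-1×II-2: X^aX^a
⇒ A over [I-1,I-2,II-1,II-2,II-3,III-1,III-2]: 3 consistent

I-1 ∈ {X^AX^a, X^aX^a}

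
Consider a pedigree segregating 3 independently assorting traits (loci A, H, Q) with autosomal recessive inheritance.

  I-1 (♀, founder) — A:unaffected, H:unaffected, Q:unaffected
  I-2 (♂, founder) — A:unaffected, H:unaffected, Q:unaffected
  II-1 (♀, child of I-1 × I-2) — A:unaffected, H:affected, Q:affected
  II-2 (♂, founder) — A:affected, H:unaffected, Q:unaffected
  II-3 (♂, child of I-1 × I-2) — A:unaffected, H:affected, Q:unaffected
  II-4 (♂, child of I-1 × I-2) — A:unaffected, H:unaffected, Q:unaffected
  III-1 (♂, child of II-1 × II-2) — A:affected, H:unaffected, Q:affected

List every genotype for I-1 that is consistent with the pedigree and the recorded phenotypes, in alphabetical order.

A/I-1 un ·: AA|Aa
A/I-2 un ·: AA|Aa
A/II-1 un I-1×I-2: Aa
A/II-2 aff ·: aa
A/II-3 un I-1×I-2: AA|Aa
A/II-4 un I-1×I-2: AA|Aa
A/III-1 aff II-1×II-2: aa
⇒ A over [I-1,I-2,II-1,II-2,II-3,II-4,III-1]: 12 consistent
H/I-1 un ·: Hh
H/I-2 un ·: Hh
H/II-1 aff I-1×I-2: hh
H/II-2 un ·: HH|Hh
H/II-3 aff I-1×I-2: hh
H/II-4 un I-1×I-2: HH|Hh
H/III-1 un II-1×II-2: Hh
⇒ H over [I-1,I-2,II-1,II-2,II-3,II-4,III-1]: 4 consistent
Q/I-1 un ·: Qq
Q/I-2 un ·: Qq
Q/II-1 aff I-1×I-2: qq
Q/II-2 un ·: Qq
Q/II-3 un I-1×I-2: QQ|Qq
Q/II-4 un I-1×I-2: QQ|Qq
Q/III-1 aff II-1×II-2: qq
⇒ Q over [I-1,I-2,II-1,II-2,II-3,II-4,III-1]: 4 consistent

I-1 ∈ {AA Hh Qq, Aa Hh Qq}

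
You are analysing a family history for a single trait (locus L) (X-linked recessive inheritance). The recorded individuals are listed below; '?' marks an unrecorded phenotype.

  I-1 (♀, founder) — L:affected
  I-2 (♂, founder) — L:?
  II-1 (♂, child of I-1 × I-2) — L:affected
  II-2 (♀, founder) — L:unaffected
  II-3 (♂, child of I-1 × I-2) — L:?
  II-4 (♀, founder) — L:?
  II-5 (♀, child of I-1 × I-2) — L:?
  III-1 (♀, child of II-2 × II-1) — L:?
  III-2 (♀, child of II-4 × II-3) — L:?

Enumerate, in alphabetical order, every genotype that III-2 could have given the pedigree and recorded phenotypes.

L/I-1 aff ·: X^lX^l
L/I-2 ? ·: X^LY|X^lY
L/II-1 aff I-1×I-2: X^lY
L/II-2 un ·: X^LX^L|X^LX^l
L/II-3 ? I-1×I-2: X^lY
L/II-4 ? ·: X^LX^L|X^LX^l|X^lX^l
L/II-5 ? I-1×I-2: X^LX^l|X^lX^l
L/III-1 ? II-2×II-1: X^LX^l|X^lX^l
L/III-2 ? II-4×II-3: X^LX^l|X^lX^l
⇒ L over [I-1,I-2,II-1,II-2,II-3,II-4,II-5,III-1,III-2]: 24 consistent

III-2 ∈ {X^LX^l, X^lX^l}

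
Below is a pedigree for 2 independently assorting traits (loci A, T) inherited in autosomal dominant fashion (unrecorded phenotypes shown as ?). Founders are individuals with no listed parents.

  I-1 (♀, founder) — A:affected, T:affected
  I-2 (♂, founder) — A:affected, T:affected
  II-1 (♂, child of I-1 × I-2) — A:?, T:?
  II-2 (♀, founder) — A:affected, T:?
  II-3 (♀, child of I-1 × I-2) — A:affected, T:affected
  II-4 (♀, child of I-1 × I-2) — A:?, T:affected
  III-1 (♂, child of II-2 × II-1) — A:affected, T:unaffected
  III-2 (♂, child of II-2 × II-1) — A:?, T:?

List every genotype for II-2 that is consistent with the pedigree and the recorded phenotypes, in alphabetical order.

II-2 ∈ {AA Tt, AA tt, Aa Tt, Aa tt}

A/I-1 aff ·: Aa|AA
A/I-2 aff ·: Aa|AA
A/II-1 ? I-1×I-2: aa|Aa|AA
A/II-2 aff ·: Aa|AA
A/II-3 aff I-1×I-2: Aa|AA
A/II-4 ? I-1×I-2: aa|Aa|AA
A/III-1 aff II-2×II-1: Aa|AA
A/III-2 ? II-2×II-1: aa|Aa|AA
⇒ A over [I-1,I-2,II-1,II-2,II-3,II-4,III-1,III-2]: 233 consistent
T/I-1 aff ·: Tt|TT
T/I-2 aff ·: Tt|TT
T/II-1 ? I-1×I-2: tt|Tt
T/II-2 ? ·: tt|Tt
T/II-3 aff I-1×I-2: Tt|TT
T/II-4 aff I-1×I-2: Tt|TT
T/III-1 un II-2×II-1: tt
T/III-2 ? II-2×II-1: tt|Tt|TT
⇒ T over [I-1,I-2,II-1,II-2,II-3,II-4,III-1,III-2]: 72 consistent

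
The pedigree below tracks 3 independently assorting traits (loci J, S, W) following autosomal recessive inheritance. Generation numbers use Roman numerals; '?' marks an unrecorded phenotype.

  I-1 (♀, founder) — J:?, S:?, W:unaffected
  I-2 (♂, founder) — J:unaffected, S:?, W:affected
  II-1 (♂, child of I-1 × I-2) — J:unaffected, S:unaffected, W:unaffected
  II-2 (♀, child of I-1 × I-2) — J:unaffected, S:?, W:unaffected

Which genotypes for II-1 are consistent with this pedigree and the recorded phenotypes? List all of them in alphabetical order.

II-1 ∈ {JJ SS Ww, JJ Ss Ww, Jj SS Ww, Jj Ss Ww}

J/I-1 ? ·: JJ|Jj|jj
J/I-2 un ·: JJ|Jj
J/II-1 un I-1×I-2: JJ|Jj
J/II-2 un I-1×I-2: JJ|Jj
⇒ J over [I-1,I-2,II-1,II-2]: 15 consistent
S/I-1 ? ·: SS|Ss|ss
S/I-2 ? ·: SS|Ss|ss
S/II-1 un I-1×I-2: SS|Ss
S/II-2 ? I-1×I-2: SS|Ss|ss
⇒ S over [I-1,I-2,II-1,II-2]: 21 consistent
W/I-1 un ·: WW|Ww
W/I-2 aff ·: ww
W/II-1 un I-1×I-2: Ww
W/II-2 un I-1×I-2: Ww
⇒ W over [I-1,I-2,II-1,II-2]: 2 consistent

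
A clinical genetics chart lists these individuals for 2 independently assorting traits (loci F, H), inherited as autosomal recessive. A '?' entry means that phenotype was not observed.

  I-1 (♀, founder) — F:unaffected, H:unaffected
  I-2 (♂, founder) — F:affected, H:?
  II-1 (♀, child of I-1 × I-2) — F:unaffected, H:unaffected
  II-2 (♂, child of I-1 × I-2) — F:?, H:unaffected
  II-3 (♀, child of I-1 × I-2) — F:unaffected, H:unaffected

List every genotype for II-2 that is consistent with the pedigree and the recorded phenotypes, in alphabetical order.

F/I-1 un ·: FF|Ff
F/I-2 aff ·: ff
F/II-1 un I-1×I-2: Ff
F/II-2 ? I-1×I-2: Ff|ff
F/II-3 un I-1×I-2: Ff
⇒ F over [I-1,I-2,II-1,II-2,II-3]: 3 consistent
H/I-1 un ·: HH|Hh
H/I-2 ? ·: HH|Hh|hh
H/II-1 un I-1×I-2: HH|Hh
H/II-2 un I-1×I-2: HH|Hh
H/II-3 un I-1×I-2: HH|Hh
⇒ H over [I-1,I-2,II-1,II-2,II-3]: 27 consistent

II-2 ∈ {Ff HH, Ff Hh, ff HH, ff Hh}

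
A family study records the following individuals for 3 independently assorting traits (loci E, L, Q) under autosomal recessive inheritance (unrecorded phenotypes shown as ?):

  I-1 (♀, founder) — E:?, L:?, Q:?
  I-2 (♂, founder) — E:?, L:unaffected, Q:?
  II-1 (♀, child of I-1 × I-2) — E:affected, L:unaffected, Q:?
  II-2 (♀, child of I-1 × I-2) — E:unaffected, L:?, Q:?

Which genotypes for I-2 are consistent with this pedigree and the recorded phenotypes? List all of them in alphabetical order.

E/I-1 ? ·: Ee|ee
E/I-2 ? ·: Ee|ee
E/II-1 aff I-1×I-2: ee
E/II-2 un I-1×I-2: EE|Ee
⇒ E over [I-1,I-2,II-1,II-2]: 4 consistent
L/I-1 ? ·: LL|Ll|ll
L/I-2 un ·: LL|Ll
L/II-1 un I-1×I-2: LL|Ll
L/II-2 ? I-1×I-2: LL|Ll|ll
⇒ L over [I-1,I-2,II-1,II-2]: 18 consistent
Q/I-1 ? ·: QQ|Qq|qq
Q/I-2 ? ·: QQ|Qq|qq
Q/II-1 ? I-1×I-2: QQ|Qq|qq
Q/II-2 ? I-1×I-2: QQ|Qq|qq
⇒ Q over [I-1,I-2,II-1,II-2]: 29 consistent

I-2 ∈ {Ee LL QQ, Ee LL Qq, Ee LL qq, Ee Ll QQ, Ee Ll Qq, Ee Ll qq, ee LL QQ, ee LL Qq, ee LL qq, ee Ll QQ, ee Ll Qq, ee Ll qq}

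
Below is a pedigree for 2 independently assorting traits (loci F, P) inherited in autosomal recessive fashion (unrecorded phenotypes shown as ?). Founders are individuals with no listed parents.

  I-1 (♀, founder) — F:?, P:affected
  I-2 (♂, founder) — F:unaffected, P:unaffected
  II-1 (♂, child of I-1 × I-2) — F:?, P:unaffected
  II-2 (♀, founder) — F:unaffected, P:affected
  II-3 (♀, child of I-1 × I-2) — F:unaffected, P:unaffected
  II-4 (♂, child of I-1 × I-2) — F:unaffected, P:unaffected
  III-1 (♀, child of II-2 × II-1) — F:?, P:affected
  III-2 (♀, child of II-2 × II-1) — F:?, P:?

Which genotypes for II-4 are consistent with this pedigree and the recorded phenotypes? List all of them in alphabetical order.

II-4 ∈ {FF Pp, Ff Pp}

F/I-1 ? ·: FF|Ff|ff
F/I-2 un ·: FF|Ff
F/II-1 ? I-1×I-2: FF|Ff|ff
F/II-2 un ·: FF|Ff
F/II-3 un I-1×I-2: FF|Ff
F/II-4 un I-1×I-2: FF|Ff
F/III-1 ? II-2×II-1: FF|Ff|ff
F/III-2 ? II-2×II-1: FF|Ff|ff
⇒ F over [I-1,I-2,II-1,II-2,II-3,II-4,III-1,III-2]: 272 consistent
P/I-1 aff ·: pp
P/I-2 un ·: PP|Pp
P/II-1 un I-1×I-2: Pp
P/II-2 aff ·: pp
P/II-3 un I-1×I-2: Pp
P/II-4 un I-1×I-2: Pp
P/III-1 aff II-2×II-1: pp
P/III-2 ? II-2×II-1: Pp|pp
⇒ P over [I-1,I-2,II-1,II-2,II-3,II-4,III-1,III-2]: 4 consistent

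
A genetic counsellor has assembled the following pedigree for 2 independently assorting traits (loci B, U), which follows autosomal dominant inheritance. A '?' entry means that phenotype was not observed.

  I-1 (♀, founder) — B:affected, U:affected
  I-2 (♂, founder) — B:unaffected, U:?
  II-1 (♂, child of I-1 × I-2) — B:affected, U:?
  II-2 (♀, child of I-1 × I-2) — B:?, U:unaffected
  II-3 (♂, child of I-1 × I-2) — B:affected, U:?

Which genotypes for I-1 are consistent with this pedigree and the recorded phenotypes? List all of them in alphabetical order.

B/I-1 aff ·: Bb|BB
B/I-2 un ·: bb
B/II-1 aff I-1×I-2: Bb
B/II-2 ? I-1×I-2: bb|Bb
B/II-3 aff I-1×I-2: Bb
⇒ B over [I-1,I-2,II-1,II-2,II-3]: 3 consistent
U/I-1 aff ·: Uu
U/I-2 ? ·: uu|Uu
U/II-1 ? I-1×I-2: uu|Uu|UU
U/II-2 un I-1×I-2: uu
U/II-3 ? I-1×I-2: uu|Uu|UU
⇒ U over [I-1,I-2,II-1,II-2,II-3]: 13 consistent

I-1 ∈ {BB Uu, Bb Uu}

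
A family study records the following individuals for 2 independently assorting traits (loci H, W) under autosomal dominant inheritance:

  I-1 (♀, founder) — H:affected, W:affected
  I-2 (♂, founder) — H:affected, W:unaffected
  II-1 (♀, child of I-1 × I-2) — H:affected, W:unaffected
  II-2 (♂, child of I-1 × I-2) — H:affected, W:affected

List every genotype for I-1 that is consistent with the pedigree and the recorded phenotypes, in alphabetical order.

H/I-1 aff ·: Hh|HH
H/I-2 aff ·: Hh|HH
H/II-1 aff I-1×I-2: Hh|HH
H/II-2 aff I-1×I-2: Hh|HH
⇒ H over [I-1,I-2,II-1,II-2]: 13 consistent
W/I-1 aff ·: Ww
W/I-2 un ·: ww
W/II-1 un I-1×I-2: ww
W/II-2 aff I-1×I-2: Ww
⇒ W over [I-1,I-2,II-1,II-2]: 1 consistent

I-1 ∈ {HH Ww, Hh Ww}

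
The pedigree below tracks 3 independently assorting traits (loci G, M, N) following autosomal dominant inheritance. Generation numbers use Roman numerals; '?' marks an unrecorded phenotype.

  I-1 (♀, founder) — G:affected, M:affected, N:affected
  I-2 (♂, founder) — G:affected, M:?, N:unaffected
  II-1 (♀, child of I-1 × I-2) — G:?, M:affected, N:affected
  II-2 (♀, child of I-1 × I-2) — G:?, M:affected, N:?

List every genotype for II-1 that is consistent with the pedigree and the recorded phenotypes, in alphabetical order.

G/I-1 aff ·: Gg|GG
G/I-2 aff ·: Gg|GG
G/II-1 ? I-1×I-2: gg|Gg|GG
G/II-2 ? I-1×I-2: gg|Gg|GG
⇒ G over [I-1,I-2,II-1,II-2]: 18 consistent
M/I-1 aff ·: Mm|MM
M/I-2 ? ·: mm|Mm|MM
M/II-1 aff I-1×I-2: Mm|MM
M/II-2 aff I-1×I-2: Mm|MM
⇒ M over [I-1,I-2,II-1,II-2]: 15 consistent
N/I-1 aff ·: Nn|NN
N/I-2 un ·: nn
N/II-1 aff I-1×I-2: Nn
N/II-2 ? I-1×I-2: nn|Nn
⇒ N over [I-1,I-2,II-1,II-2]: 3 consistent

II-1 ∈ {GG MM Nn, GG Mm Nn, Gg MM Nn, Gg Mm Nn, gg MM Nn, gg Mm Nn}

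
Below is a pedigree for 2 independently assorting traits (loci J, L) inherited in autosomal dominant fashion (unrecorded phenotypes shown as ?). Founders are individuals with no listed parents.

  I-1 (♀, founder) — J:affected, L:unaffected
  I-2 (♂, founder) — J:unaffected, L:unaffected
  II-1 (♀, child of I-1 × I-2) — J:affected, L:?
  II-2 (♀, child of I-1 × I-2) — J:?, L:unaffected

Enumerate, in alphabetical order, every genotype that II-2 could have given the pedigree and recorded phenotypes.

II-2 ∈ {Jj ll, jj ll}

J/I-1 aff ·: Jj|JJ
J/I-2 un ·: jj
J/II-1 aff I-1×I-2: Jj
J/II-2 ? I-1×I-2: jj|Jj
⇒ J over [I-1,I-2,II-1,II-2]: 3 consistent
L/I-1 un ·: ll
L/I-2 un ·: ll
L/II-1 ? I-1×I-2: ll
L/II-2 un I-1×I-2: ll
⇒ L over [I-1,I-2,II-1,II-2]: 1 consistent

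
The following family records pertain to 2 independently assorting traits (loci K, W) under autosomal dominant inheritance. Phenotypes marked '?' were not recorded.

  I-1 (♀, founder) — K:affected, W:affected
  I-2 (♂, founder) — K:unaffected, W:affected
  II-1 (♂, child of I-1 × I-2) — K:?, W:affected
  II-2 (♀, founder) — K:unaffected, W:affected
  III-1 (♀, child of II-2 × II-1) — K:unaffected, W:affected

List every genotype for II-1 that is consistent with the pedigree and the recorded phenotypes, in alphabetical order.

K/I-1 aff ·: Kk|KK
K/I-2 un ·: kk
K/II-1 ? I-1×I-2: kk|Kk
K/II-2 un ·: kk
K/III-1 un II-2×II-1: kk
⇒ K over [I-1,I-2,II-1,II-2,III-1]: 3 consistent
W/I-1 aff ·: Ww|WW
W/I-2 aff ·: Ww|WW
W/II-1 aff I-1×I-2: Ww|WW
W/II-2 aff ·: Ww|WW
W/III-1 aff II-2×II-1: Ww|WW
⇒ W over [I-1,I-2,II-1,II-2,III-1]: 24 consistent

II-1 ∈ {Kk WW, Kk Ww, kk WW, kk Ww}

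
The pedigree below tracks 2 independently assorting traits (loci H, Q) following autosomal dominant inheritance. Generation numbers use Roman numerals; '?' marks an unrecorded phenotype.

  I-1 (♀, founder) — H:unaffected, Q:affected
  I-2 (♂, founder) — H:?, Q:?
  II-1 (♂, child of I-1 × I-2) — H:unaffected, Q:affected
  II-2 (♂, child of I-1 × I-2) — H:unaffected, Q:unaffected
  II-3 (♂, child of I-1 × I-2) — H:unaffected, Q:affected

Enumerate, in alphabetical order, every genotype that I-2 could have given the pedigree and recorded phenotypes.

H/I-1 un ·: hh
H/I-2 ? ·: hh|Hh
H/II-1 un I-1×I-2: hh
H/II-2 un I-1×I-2: hh
H/II-3 un I-1×I-2: hh
⇒ H over [I-1,I-2,II-1,II-2,II-3]: 2 consistent
Q/I-1 aff ·: Qq
Q/I-2 ? ·: qq|Qq
Q/II-1 aff I-1×I-2: Qq|QQ
Q/II-2 un I-1×I-2: qq
Q/II-3 aff I-1×I-2: Qq|QQ
⇒ Q over [I-1,I-2,II-1,II-2,II-3]: 5 consistent

I-2 ∈ {Hh Qq, Hh qq, hh Qq, hh qq}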